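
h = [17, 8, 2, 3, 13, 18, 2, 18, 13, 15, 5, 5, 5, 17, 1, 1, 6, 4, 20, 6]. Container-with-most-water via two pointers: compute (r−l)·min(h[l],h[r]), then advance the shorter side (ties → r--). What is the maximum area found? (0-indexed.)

l=0 r=19: min(17,6)*19=114 best=114 *, r--
l=0 r=18: min(17,20)*18=306 best=306 *, l++
l=1 r=18: min(8,20)*17=136 best=306, l++
l=2 r=18: min(2,20)*16=32 best=306, l++
l=3 r=18: min(3,20)*15=45 best=306, l++
l=4 r=18: min(13,20)*14=182 best=306, l++
l=5 r=18: min(18,20)*13=234 best=306, l++
l=6 r=18: min(2,20)*12=24 best=306, l++
l=7 r=18: min(18,20)*11=198 best=306, l++
l=8 r=18: min(13,20)*10=130 best=306, l++
l=9 r=18: min(15,20)*9=135 best=306, l++
l=10 r=18: min(5,20)*8=40 best=306, l++
l=11 r=18: min(5,20)*7=35 best=306, l++
l=12 r=18: min(5,20)*6=30 best=306, l++
l=13 r=18: min(17,20)*5=85 best=306, l++
l=14 r=18: min(1,20)*4=4 best=306, l++
l=15 r=18: min(1,20)*3=3 best=306, l++
l=16 r=18: min(6,20)*2=12 best=306, l++
l=17 r=18: min(4,20)*1=4 best=306, l++

max area = 306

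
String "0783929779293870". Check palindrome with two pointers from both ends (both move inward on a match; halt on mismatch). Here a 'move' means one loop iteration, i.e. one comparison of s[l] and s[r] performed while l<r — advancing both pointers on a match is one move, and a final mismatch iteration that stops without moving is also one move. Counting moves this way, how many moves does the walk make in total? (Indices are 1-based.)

8 moves

[1,16] '0'=='0' → l++,r--
[2,15] '7'=='7' → l++,r--
[3,14] '8'=='8' → l++,r--
[4,13] '3'=='3' → l++,r--
[5,12] '9'=='9' → l++,r--
[6,11] '2'=='2' → l++,r--
[7,10] '9'=='9' → l++,r--
[8,9] '7'=='7' → l++,r--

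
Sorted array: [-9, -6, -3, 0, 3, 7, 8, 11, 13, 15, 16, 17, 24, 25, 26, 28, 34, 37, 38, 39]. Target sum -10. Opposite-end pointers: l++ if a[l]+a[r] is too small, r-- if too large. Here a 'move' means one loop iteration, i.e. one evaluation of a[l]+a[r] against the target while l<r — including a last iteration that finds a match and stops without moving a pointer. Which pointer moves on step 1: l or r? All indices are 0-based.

r

l=0 r=19: -9+39=30 >-10, r--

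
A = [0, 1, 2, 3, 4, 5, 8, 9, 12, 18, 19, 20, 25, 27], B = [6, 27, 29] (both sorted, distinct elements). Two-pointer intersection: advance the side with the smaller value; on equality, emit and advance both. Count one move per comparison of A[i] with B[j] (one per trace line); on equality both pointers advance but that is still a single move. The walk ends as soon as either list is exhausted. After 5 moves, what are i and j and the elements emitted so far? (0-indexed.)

i=5, j=0, emitted=[]

i=0 j=0: 0<6, i++
i=1 j=0: 1<6, i++
i=2 j=0: 2<6, i++
i=3 j=0: 3<6, i++
i=4 j=0: 4<6, i++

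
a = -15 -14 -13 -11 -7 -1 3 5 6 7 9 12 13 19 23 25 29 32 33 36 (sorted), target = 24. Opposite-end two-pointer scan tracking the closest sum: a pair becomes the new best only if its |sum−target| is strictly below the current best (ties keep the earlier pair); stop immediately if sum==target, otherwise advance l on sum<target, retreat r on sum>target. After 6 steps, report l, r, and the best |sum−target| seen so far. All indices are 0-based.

[0,19] -15+36=21 d=3 * → l++
[1,19] -14+36=22 d=2 * → l++
[2,19] -13+36=23 d=1 * → l++
[3,19] -11+36=25 d=1 → r--
[3,18] -11+33=22 d=2 → l++
[4,18] -7+33=26 d=2 → r--

l=4, r=17, best |Δ|=1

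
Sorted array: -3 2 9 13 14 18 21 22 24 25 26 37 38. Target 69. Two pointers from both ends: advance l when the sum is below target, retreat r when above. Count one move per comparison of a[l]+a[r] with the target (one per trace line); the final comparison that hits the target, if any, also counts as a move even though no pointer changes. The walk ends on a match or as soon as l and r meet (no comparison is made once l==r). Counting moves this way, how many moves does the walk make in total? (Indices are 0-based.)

12 moves

[0,12] -3+38=35 <69 → l++
[1,12] 2+38=40 <69 → l++
[2,12] 9+38=47 <69 → l++
[3,12] 13+38=51 <69 → l++
[4,12] 14+38=52 <69 → l++
[5,12] 18+38=56 <69 → l++
[6,12] 21+38=59 <69 → l++
[7,12] 22+38=60 <69 → l++
[8,12] 24+38=62 <69 → l++
[9,12] 25+38=63 <69 → l++
[10,12] 26+38=64 <69 → l++
[11,12] 37+38=75 >69 → r--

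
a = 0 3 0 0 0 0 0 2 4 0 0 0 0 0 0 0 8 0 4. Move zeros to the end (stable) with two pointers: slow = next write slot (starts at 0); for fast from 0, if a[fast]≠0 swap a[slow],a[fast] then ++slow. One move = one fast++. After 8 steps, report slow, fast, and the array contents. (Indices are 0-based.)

slow=2, fast=8, a=[3, 2, 0, 0, 0, 0, 0, 0, 4, 0, 0, 0, 0, 0, 0, 0, 8, 0, 4]

slow=0 fast=0: a[fast]=0, fast++
slow=0 fast=1: a[fast]=3≠0 swap→a[0]=3, slow++,fast++
slow=1 fast=2: a[fast]=0, fast++
slow=1 fast=3: a[fast]=0, fast++
slow=1 fast=4: a[fast]=0, fast++
slow=1 fast=5: a[fast]=0, fast++
slow=1 fast=6: a[fast]=0, fast++
slow=1 fast=7: a[fast]=2≠0 swap→a[1]=2, slow++,fast++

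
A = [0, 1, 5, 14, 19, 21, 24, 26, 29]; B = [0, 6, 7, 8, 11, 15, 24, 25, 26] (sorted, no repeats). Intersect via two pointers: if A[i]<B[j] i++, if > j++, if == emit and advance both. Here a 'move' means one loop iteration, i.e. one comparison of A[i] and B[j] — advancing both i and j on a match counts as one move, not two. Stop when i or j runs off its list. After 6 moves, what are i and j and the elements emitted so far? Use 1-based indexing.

i=4, j=5, emitted=[0]

i=1 j=1: 0==0 emit, i++,j++
i=2 j=2: 1<6, i++
i=3 j=2: 5<6, i++
i=4 j=2: 14>6, j++
i=4 j=3: 14>7, j++
i=4 j=4: 14>8, j++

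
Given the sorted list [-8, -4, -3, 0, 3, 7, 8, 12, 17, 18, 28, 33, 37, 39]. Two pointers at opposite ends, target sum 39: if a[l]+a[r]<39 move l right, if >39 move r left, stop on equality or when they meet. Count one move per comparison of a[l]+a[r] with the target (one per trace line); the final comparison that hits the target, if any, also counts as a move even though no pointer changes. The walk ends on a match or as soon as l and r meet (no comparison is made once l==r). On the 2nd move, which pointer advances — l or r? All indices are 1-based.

l

[1,14] -8+39=31 <39 → l++
[2,14] -4+39=35 <39 → l++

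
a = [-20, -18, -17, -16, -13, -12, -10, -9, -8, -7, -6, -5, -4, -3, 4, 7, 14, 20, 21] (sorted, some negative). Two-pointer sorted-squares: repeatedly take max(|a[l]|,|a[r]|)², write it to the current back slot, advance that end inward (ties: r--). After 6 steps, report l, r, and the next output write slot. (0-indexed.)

[0,18] |-20|<=|21| out[18]=441 → r--
[0,17] |-20|<=|20| out[17]=400 → r--
[0,16] |-20|>|14| out[16]=400 → l++
[1,16] |-18|>|14| out[15]=324 → l++
[2,16] |-17|>|14| out[14]=289 → l++
[3,16] |-16|>|14| out[13]=256 → l++

l=4, r=16, next write slot=12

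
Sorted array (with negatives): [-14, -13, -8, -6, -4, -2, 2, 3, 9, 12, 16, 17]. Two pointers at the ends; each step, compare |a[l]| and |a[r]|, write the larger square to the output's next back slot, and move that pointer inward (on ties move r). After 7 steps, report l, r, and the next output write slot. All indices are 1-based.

[1,12] |-14|<=|17| out[12]=289 → r--
[1,11] |-14|<=|16| out[11]=256 → r--
[1,10] |-14|>|12| out[10]=196 → l++
[2,10] |-13|>|12| out[9]=169 → l++
[3,10] |-8|<=|12| out[8]=144 → r--
[3,9] |-8|<=|9| out[7]=81 → r--
[3,8] |-8|>|3| out[6]=64 → l++

l=4, r=8, next write slot=5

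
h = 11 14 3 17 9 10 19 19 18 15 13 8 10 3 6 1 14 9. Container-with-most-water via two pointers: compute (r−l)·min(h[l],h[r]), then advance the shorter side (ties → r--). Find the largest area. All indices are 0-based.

l=0 r=17: min(11,9)*17=153 best=153 *, r--
l=0 r=16: min(11,14)*16=176 best=176 *, l++
l=1 r=16: min(14,14)*15=210 best=210 *, r--
l=1 r=15: min(14,1)*14=14 best=210, r--
l=1 r=14: min(14,6)*13=78 best=210, r--
l=1 r=13: min(14,3)*12=36 best=210, r--
l=1 r=12: min(14,10)*11=110 best=210, r--
l=1 r=11: min(14,8)*10=80 best=210, r--
l=1 r=10: min(14,13)*9=117 best=210, r--
l=1 r=9: min(14,15)*8=112 best=210, l++
l=2 r=9: min(3,15)*7=21 best=210, l++
l=3 r=9: min(17,15)*6=90 best=210, r--
l=3 r=8: min(17,18)*5=85 best=210, l++
l=4 r=8: min(9,18)*4=36 best=210, l++
l=5 r=8: min(10,18)*3=30 best=210, l++
l=6 r=8: min(19,18)*2=36 best=210, r--
l=6 r=7: min(19,19)*1=19 best=210, r--

max area = 210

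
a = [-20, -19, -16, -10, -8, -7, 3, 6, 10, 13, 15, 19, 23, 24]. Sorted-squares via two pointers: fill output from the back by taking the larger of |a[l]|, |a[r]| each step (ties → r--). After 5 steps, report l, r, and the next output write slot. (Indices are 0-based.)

l=2, r=10, next write slot=8

[0,13] |-20|<=|24| out[13]=576 → r--
[0,12] |-20|<=|23| out[12]=529 → r--
[0,11] |-20|>|19| out[11]=400 → l++
[1,11] |-19|<=|19| out[10]=361 → r--
[1,10] |-19|>|15| out[9]=361 → l++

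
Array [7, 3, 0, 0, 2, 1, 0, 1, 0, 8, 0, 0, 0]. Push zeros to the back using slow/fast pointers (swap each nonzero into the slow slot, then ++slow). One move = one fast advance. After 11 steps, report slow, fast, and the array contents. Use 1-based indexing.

(s=1,f=1) a[fast]=7≠0 swap→a[1]=7 → slow++,fast++
(s=2,f=2) a[fast]=3≠0 swap→a[2]=3 → slow++,fast++
(s=3,f=3) a[fast]=0 → fast++
(s=3,f=4) a[fast]=0 → fast++
(s=3,f=5) a[fast]=2≠0 swap→a[3]=2 → slow++,fast++
(s=4,f=6) a[fast]=1≠0 swap→a[4]=1 → slow++,fast++
(s=5,f=7) a[fast]=0 → fast++
(s=5,f=8) a[fast]=1≠0 swap→a[5]=1 → slow++,fast++
(s=6,f=9) a[fast]=0 → fast++
(s=6,f=10) a[fast]=8≠0 swap→a[6]=8 → slow++,fast++
(s=7,f=11) a[fast]=0 → fast++

slow=7, fast=12, a=[7, 3, 2, 1, 1, 8, 0, 0, 0, 0, 0, 0, 0]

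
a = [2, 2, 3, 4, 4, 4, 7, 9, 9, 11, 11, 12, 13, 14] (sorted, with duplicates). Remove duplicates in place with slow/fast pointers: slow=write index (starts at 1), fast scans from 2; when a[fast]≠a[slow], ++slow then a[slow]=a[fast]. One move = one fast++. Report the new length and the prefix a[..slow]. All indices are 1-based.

length 9; prefix = [2, 3, 4, 7, 9, 11, 12, 13, 14]

(s=1,f=2) a[fast]=2=a[slow] dup → fast++
(s=1,f=3) a[fast]=3≠a[slow]=2 write a[2]=3 → slow++,fast++
(s=2,f=4) a[fast]=4≠a[slow]=3 write a[3]=4 → slow++,fast++
(s=3,f=5) a[fast]=4=a[slow] dup → fast++
(s=3,f=6) a[fast]=4=a[slow] dup → fast++
(s=3,f=7) a[fast]=7≠a[slow]=4 write a[4]=7 → slow++,fast++
(s=4,f=8) a[fast]=9≠a[slow]=7 write a[5]=9 → slow++,fast++
(s=5,f=9) a[fast]=9=a[slow] dup → fast++
(s=5,f=10) a[fast]=11≠a[slow]=9 write a[6]=11 → slow++,fast++
(s=6,f=11) a[fast]=11=a[slow] dup → fast++
(s=6,f=12) a[fast]=12≠a[slow]=11 write a[7]=12 → slow++,fast++
(s=7,f=13) a[fast]=13≠a[slow]=12 write a[8]=13 → slow++,fast++
(s=8,f=14) a[fast]=14≠a[slow]=13 write a[9]=14 → slow++,fast++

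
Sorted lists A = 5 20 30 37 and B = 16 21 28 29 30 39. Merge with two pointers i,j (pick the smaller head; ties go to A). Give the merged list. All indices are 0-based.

[i=0,j=0] A[i]=5<=B[j]=16 take 5 → i++
[i=1,j=0] A[i]=20>B[j]=16 take 16 → j++
[i=1,j=1] A[i]=20<=B[j]=21 take 20 → i++
[i=2,j=1] A[i]=30>B[j]=21 take 21 → j++
[i=2,j=2] A[i]=30>B[j]=28 take 28 → j++
[i=2,j=3] A[i]=30>B[j]=29 take 29 → j++
[i=2,j=4] A[i]=30<=B[j]=30 take 30 → i++
[i=3,j=4] A[i]=37>B[j]=30 take 30 → j++
[i=3,j=5] A[i]=37<=B[j]=39 take 37 → i++
[i=4,j=5] A done, take B[j]=39 → j++

[5, 16, 20, 21, 28, 29, 30, 30, 37, 39]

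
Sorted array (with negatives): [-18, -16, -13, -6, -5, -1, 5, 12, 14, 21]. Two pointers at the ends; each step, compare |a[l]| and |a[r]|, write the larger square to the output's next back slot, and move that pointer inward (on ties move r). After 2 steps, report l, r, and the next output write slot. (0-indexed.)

l=0 r=9: |-18|<=|21| out[9]=441, r--
l=0 r=8: |-18|>|14| out[8]=324, l++

l=1, r=8, next write slot=7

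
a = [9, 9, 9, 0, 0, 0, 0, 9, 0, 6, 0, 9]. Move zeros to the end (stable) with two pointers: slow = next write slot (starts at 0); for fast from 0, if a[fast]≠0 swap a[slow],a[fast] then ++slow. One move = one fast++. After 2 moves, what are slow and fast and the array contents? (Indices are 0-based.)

(s=0,f=0) a[fast]=9≠0 swap→a[0]=9 → slow++,fast++
(s=1,f=1) a[fast]=9≠0 swap→a[1]=9 → slow++,fast++

slow=2, fast=2, a=[9, 9, 9, 0, 0, 0, 0, 9, 0, 6, 0, 9]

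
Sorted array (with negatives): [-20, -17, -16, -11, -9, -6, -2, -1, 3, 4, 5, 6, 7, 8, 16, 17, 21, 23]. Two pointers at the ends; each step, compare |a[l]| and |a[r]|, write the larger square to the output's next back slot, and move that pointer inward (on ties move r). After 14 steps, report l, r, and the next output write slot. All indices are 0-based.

l=6, r=9, next write slot=3

l=0 r=17: |-20|<=|23| out[17]=529, r--
l=0 r=16: |-20|<=|21| out[16]=441, r--
l=0 r=15: |-20|>|17| out[15]=400, l++
l=1 r=15: |-17|<=|17| out[14]=289, r--
l=1 r=14: |-17|>|16| out[13]=289, l++
l=2 r=14: |-16|<=|16| out[12]=256, r--
l=2 r=13: |-16|>|8| out[11]=256, l++
l=3 r=13: |-11|>|8| out[10]=121, l++
l=4 r=13: |-9|>|8| out[9]=81, l++
l=5 r=13: |-6|<=|8| out[8]=64, r--
l=5 r=12: |-6|<=|7| out[7]=49, r--
l=5 r=11: |-6|<=|6| out[6]=36, r--
l=5 r=10: |-6|>|5| out[5]=36, l++
l=6 r=10: |-2|<=|5| out[4]=25, r--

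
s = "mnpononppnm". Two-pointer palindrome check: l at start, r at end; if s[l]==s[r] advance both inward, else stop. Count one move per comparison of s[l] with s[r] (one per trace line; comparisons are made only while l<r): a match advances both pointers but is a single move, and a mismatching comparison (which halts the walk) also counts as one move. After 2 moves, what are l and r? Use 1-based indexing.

l=1 r=11: 'm'=='m', l++,r--
l=2 r=10: 'n'=='n', l++,r--

l=3, r=9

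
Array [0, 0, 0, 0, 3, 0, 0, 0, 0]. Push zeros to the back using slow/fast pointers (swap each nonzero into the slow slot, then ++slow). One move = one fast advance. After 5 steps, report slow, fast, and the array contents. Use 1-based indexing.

slow=2, fast=6, a=[3, 0, 0, 0, 0, 0, 0, 0, 0]

slow=1 fast=1: a[fast]=0, fast++
slow=1 fast=2: a[fast]=0, fast++
slow=1 fast=3: a[fast]=0, fast++
slow=1 fast=4: a[fast]=0, fast++
slow=1 fast=5: a[fast]=3≠0 swap→a[1]=3, slow++,fast++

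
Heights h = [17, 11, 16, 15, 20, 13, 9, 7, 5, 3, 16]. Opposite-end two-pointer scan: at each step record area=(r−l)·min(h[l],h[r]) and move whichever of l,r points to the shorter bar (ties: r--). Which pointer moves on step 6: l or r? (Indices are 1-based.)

r

[1,11] min(17,16)*10=160 best=160 * → r--
[1,10] min(17,3)*9=27 best=160 → r--
[1,9] min(17,5)*8=40 best=160 → r--
[1,8] min(17,7)*7=49 best=160 → r--
[1,7] min(17,9)*6=54 best=160 → r--
[1,6] min(17,13)*5=65 best=160 → r--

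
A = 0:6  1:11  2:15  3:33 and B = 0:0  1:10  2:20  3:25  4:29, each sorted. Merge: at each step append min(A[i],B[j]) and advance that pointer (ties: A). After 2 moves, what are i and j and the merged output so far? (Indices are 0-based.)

i=1, j=1, merged so far=[0, 6]

[i=0,j=0] A[i]=6>B[j]=0 take 0 → j++
[i=0,j=1] A[i]=6<=B[j]=10 take 6 → i++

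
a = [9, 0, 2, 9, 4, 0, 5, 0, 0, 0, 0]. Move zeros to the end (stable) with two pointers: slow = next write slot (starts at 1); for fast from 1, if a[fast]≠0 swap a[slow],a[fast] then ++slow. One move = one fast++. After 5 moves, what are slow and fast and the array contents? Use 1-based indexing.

slow=5, fast=6, a=[9, 2, 9, 4, 0, 0, 5, 0, 0, 0, 0]

slow=1 fast=1: a[fast]=9≠0 swap→a[1]=9, slow++,fast++
slow=2 fast=2: a[fast]=0, fast++
slow=2 fast=3: a[fast]=2≠0 swap→a[2]=2, slow++,fast++
slow=3 fast=4: a[fast]=9≠0 swap→a[3]=9, slow++,fast++
slow=4 fast=5: a[fast]=4≠0 swap→a[4]=4, slow++,fast++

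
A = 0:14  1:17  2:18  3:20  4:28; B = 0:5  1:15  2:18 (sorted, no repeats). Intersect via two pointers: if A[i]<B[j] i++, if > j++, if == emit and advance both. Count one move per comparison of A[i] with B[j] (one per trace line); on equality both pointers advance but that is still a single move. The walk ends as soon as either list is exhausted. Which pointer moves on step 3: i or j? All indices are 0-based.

j

i=0 j=0: 14>5, j++
i=0 j=1: 14<15, i++
i=1 j=1: 17>15, j++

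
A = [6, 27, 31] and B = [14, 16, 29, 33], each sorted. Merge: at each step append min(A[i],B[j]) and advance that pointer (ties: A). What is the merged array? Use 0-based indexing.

[i=0,j=0] A[i]=6<=B[j]=14 take 6 → i++
[i=1,j=0] A[i]=27>B[j]=14 take 14 → j++
[i=1,j=1] A[i]=27>B[j]=16 take 16 → j++
[i=1,j=2] A[i]=27<=B[j]=29 take 27 → i++
[i=2,j=2] A[i]=31>B[j]=29 take 29 → j++
[i=2,j=3] A[i]=31<=B[j]=33 take 31 → i++
[i=3,j=3] A done, take B[j]=33 → j++

[6, 14, 16, 27, 29, 31, 33]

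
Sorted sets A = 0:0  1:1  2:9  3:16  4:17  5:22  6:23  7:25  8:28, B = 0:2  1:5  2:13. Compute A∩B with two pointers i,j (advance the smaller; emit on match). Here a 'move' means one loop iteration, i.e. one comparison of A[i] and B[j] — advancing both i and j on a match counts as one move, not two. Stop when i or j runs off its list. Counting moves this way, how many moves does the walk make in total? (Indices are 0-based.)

6 moves

i=0 j=0: 0<2, i++
i=1 j=0: 1<2, i++
i=2 j=0: 9>2, j++
i=2 j=1: 9>5, j++
i=2 j=2: 9<13, i++
i=3 j=2: 16>13, j++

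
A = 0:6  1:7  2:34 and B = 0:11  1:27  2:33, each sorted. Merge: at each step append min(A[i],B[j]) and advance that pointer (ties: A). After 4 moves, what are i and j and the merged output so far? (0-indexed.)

[i=0,j=0] A[i]=6<=B[j]=11 take 6 → i++
[i=1,j=0] A[i]=7<=B[j]=11 take 7 → i++
[i=2,j=0] A[i]=34>B[j]=11 take 11 → j++
[i=2,j=1] A[i]=34>B[j]=27 take 27 → j++

i=2, j=2, merged so far=[6, 7, 11, 27]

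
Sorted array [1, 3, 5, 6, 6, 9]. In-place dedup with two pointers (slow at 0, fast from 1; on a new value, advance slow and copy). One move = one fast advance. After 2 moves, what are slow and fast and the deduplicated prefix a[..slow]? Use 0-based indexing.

(s=0,f=1) a[fast]=3≠a[slow]=1 write a[1]=3 → slow++,fast++
(s=1,f=2) a[fast]=5≠a[slow]=3 write a[2]=5 → slow++,fast++

slow=2, fast=3, prefix=[1, 3, 5]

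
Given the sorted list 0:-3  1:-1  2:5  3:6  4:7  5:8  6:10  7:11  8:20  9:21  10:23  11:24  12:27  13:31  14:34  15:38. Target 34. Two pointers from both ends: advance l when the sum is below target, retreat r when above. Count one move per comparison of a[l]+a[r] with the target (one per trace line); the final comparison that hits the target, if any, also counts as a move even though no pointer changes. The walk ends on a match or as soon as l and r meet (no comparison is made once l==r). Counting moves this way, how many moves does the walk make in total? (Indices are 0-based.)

[0,15] -3+38=35 >34 → r--
[0,14] -3+34=31 <34 → l++
[1,14] -1+34=33 <34 → l++
[2,14] 5+34=39 >34 → r--
[2,13] 5+31=36 >34 → r--
[2,12] 5+27=32 <34 → l++
[3,12] 6+27=33 <34 → l++
[4,12] 7+27=34 → found

8 moves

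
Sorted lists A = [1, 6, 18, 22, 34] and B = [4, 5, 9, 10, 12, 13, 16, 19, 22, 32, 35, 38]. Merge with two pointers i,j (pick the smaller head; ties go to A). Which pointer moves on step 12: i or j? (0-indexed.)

i=0 j=0: A[i]=1<=B[j]=4 take 1, i++
i=1 j=0: A[i]=6>B[j]=4 take 4, j++
i=1 j=1: A[i]=6>B[j]=5 take 5, j++
i=1 j=2: A[i]=6<=B[j]=9 take 6, i++
i=2 j=2: A[i]=18>B[j]=9 take 9, j++
i=2 j=3: A[i]=18>B[j]=10 take 10, j++
i=2 j=4: A[i]=18>B[j]=12 take 12, j++
i=2 j=5: A[i]=18>B[j]=13 take 13, j++
i=2 j=6: A[i]=18>B[j]=16 take 16, j++
i=2 j=7: A[i]=18<=B[j]=19 take 18, i++
i=3 j=7: A[i]=22>B[j]=19 take 19, j++
i=3 j=8: A[i]=22<=B[j]=22 take 22, i++

i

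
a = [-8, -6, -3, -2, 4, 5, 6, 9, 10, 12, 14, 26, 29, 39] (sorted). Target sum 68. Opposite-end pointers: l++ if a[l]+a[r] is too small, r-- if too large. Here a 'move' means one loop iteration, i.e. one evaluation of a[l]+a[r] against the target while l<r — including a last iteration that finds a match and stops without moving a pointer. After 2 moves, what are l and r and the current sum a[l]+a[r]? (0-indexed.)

l=2, r=13, sum=36

l=0 r=13: -8+39=31 <68, l++
l=1 r=13: -6+39=33 <68, l++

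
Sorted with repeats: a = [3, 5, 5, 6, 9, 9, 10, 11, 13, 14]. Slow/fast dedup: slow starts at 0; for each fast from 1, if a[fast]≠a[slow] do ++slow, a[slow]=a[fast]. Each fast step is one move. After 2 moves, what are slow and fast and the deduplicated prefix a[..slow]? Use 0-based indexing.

slow=1, fast=3, prefix=[3, 5]

(s=0,f=1) a[fast]=5≠a[slow]=3 write a[1]=5 → slow++,fast++
(s=1,f=2) a[fast]=5=a[slow] dup → fast++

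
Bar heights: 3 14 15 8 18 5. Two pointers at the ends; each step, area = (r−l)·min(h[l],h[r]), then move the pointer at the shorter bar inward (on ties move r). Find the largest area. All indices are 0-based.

l=0 r=5: min(3,5)*5=15 best=15 *, l++
l=1 r=5: min(14,5)*4=20 best=20 *, r--
l=1 r=4: min(14,18)*3=42 best=42 *, l++
l=2 r=4: min(15,18)*2=30 best=42, l++
l=3 r=4: min(8,18)*1=8 best=42, l++

max area = 42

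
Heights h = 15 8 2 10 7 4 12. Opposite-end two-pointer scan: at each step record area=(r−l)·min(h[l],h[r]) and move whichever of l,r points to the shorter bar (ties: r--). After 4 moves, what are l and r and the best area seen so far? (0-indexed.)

l=0 r=6: min(15,12)*6=72 best=72 *, r--
l=0 r=5: min(15,4)*5=20 best=72, r--
l=0 r=4: min(15,7)*4=28 best=72, r--
l=0 r=3: min(15,10)*3=30 best=72, r--

l=0, r=2, best area=72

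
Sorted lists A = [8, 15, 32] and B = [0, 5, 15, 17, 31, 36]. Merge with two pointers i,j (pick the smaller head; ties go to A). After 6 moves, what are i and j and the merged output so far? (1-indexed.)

i=1 j=1: A[i]=8>B[j]=0 take 0, j++
i=1 j=2: A[i]=8>B[j]=5 take 5, j++
i=1 j=3: A[i]=8<=B[j]=15 take 8, i++
i=2 j=3: A[i]=15<=B[j]=15 take 15, i++
i=3 j=3: A[i]=32>B[j]=15 take 15, j++
i=3 j=4: A[i]=32>B[j]=17 take 17, j++

i=3, j=5, merged so far=[0, 5, 8, 15, 15, 17]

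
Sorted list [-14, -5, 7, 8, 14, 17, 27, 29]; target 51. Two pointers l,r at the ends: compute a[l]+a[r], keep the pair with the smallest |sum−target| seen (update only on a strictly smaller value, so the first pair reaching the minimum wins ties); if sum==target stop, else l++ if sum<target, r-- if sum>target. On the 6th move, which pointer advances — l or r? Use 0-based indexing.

l=0 r=7: -14+29=15 d=36 *, l++
l=1 r=7: -5+29=24 d=27 *, l++
l=2 r=7: 7+29=36 d=15 *, l++
l=3 r=7: 8+29=37 d=14 *, l++
l=4 r=7: 14+29=43 d=8 *, l++
l=5 r=7: 17+29=46 d=5 *, l++

l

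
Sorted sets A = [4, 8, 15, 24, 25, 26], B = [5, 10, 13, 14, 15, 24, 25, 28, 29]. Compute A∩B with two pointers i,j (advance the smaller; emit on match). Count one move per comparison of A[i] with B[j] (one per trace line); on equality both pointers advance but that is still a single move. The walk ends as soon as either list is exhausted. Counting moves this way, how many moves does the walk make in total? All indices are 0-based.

10 moves

i=0 j=0: 4<5, i++
i=1 j=0: 8>5, j++
i=1 j=1: 8<10, i++
i=2 j=1: 15>10, j++
i=2 j=2: 15>13, j++
i=2 j=3: 15>14, j++
i=2 j=4: 15==15 emit, i++,j++
i=3 j=5: 24==24 emit, i++,j++
i=4 j=6: 25==25 emit, i++,j++
i=5 j=7: 26<28, i++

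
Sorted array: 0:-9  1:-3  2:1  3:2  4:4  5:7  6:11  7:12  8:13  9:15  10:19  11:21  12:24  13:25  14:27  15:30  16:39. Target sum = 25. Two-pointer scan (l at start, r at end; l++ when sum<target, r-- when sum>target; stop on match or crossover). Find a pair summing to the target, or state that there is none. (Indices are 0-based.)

[0,16] -9+39=30 >25 → r--
[0,15] -9+30=21 <25 → l++
[1,15] -3+30=27 >25 → r--
[1,14] -3+27=24 <25 → l++
[2,14] 1+27=28 >25 → r--
[2,13] 1+25=26 >25 → r--
[2,12] 1+24=25 → found

(1, 24)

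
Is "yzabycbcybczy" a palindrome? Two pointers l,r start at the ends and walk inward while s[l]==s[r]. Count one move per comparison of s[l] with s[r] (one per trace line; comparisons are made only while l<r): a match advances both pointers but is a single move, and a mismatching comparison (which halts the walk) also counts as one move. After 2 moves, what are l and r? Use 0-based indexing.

[0,12] 'y'=='y' → l++,r--
[1,11] 'z'=='z' → l++,r--

l=2, r=10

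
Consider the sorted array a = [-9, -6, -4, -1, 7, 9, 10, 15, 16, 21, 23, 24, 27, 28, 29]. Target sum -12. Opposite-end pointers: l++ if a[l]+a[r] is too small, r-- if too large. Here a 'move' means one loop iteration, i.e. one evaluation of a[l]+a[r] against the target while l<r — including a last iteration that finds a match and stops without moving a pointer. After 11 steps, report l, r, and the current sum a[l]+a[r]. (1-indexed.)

l=1, r=4, sum=-10

l=1 r=15: -9+29=20 >-12, r--
l=1 r=14: -9+28=19 >-12, r--
l=1 r=13: -9+27=18 >-12, r--
l=1 r=12: -9+24=15 >-12, r--
l=1 r=11: -9+23=14 >-12, r--
l=1 r=10: -9+21=12 >-12, r--
l=1 r=9: -9+16=7 >-12, r--
l=1 r=8: -9+15=6 >-12, r--
l=1 r=7: -9+10=1 >-12, r--
l=1 r=6: -9+9=0 >-12, r--
l=1 r=5: -9+7=-2 >-12, r--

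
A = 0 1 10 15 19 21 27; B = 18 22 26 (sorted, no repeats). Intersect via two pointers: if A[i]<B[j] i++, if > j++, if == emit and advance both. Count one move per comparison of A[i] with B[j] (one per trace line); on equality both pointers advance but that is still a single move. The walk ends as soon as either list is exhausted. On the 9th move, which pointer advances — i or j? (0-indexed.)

j

i=0 j=0: 0<18, i++
i=1 j=0: 1<18, i++
i=2 j=0: 10<18, i++
i=3 j=0: 15<18, i++
i=4 j=0: 19>18, j++
i=4 j=1: 19<22, i++
i=5 j=1: 21<22, i++
i=6 j=1: 27>22, j++
i=6 j=2: 27>26, j++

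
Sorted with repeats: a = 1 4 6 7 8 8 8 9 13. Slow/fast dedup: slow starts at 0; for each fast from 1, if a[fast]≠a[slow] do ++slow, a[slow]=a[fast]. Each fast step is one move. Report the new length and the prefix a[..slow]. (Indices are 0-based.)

(s=0,f=1) a[fast]=4≠a[slow]=1 write a[1]=4 → slow++,fast++
(s=1,f=2) a[fast]=6≠a[slow]=4 write a[2]=6 → slow++,fast++
(s=2,f=3) a[fast]=7≠a[slow]=6 write a[3]=7 → slow++,fast++
(s=3,f=4) a[fast]=8≠a[slow]=7 write a[4]=8 → slow++,fast++
(s=4,f=5) a[fast]=8=a[slow] dup → fast++
(s=4,f=6) a[fast]=8=a[slow] dup → fast++
(s=4,f=7) a[fast]=9≠a[slow]=8 write a[5]=9 → slow++,fast++
(s=5,f=8) a[fast]=13≠a[slow]=9 write a[6]=13 → slow++,fast++

length 7; prefix = [1, 4, 6, 7, 8, 9, 13]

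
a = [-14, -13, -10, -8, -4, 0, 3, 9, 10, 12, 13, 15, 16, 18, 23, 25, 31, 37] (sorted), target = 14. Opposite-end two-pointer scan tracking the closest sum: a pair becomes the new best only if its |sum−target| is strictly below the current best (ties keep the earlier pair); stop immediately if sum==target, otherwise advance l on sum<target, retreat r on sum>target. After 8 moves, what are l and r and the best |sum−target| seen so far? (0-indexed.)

l=0 r=17: -14+37=23 d=9 *, r--
l=0 r=16: -14+31=17 d=3 *, r--
l=0 r=15: -14+25=11 d=3, l++
l=1 r=15: -13+25=12 d=2 *, l++
l=2 r=15: -10+25=15 d=1 *, r--
l=2 r=14: -10+23=13 d=1, l++
l=3 r=14: -8+23=15 d=1, r--
l=3 r=13: -8+18=10 d=4, l++

l=4, r=13, best |Δ|=1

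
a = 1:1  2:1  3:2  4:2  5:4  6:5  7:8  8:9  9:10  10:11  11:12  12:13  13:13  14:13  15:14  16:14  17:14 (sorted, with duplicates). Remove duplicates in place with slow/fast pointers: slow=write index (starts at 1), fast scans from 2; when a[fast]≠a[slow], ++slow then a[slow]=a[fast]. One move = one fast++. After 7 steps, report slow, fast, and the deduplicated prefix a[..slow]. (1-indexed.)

slow=6, fast=9, prefix=[1, 2, 4, 5, 8, 9]

(s=1,f=2) a[fast]=1=a[slow] dup → fast++
(s=1,f=3) a[fast]=2≠a[slow]=1 write a[2]=2 → slow++,fast++
(s=2,f=4) a[fast]=2=a[slow] dup → fast++
(s=2,f=5) a[fast]=4≠a[slow]=2 write a[3]=4 → slow++,fast++
(s=3,f=6) a[fast]=5≠a[slow]=4 write a[4]=5 → slow++,fast++
(s=4,f=7) a[fast]=8≠a[slow]=5 write a[5]=8 → slow++,fast++
(s=5,f=8) a[fast]=9≠a[slow]=8 write a[6]=9 → slow++,fast++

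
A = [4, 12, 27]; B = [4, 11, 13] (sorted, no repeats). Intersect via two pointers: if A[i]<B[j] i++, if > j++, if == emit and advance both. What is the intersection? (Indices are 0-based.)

i=0 j=0: 4==4 emit, i++,j++
i=1 j=1: 12>11, j++
i=1 j=2: 12<13, i++
i=2 j=2: 27>13, j++

intersection = [4]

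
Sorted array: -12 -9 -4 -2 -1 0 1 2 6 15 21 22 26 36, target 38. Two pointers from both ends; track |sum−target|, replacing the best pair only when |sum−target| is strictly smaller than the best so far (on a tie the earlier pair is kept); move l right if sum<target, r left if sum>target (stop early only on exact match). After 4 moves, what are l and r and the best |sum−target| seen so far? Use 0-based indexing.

l=4, r=13, best |Δ|=4

[0,13] -12+36=24 d=14 * → l++
[1,13] -9+36=27 d=11 * → l++
[2,13] -4+36=32 d=6 * → l++
[3,13] -2+36=34 d=4 * → l++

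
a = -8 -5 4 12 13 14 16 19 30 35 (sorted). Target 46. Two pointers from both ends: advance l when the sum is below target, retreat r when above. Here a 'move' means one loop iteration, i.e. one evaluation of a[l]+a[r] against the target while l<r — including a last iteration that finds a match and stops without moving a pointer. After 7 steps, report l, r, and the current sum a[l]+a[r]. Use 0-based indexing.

l=6, r=8, sum=46

l=0 r=9: -8+35=27 <46, l++
l=1 r=9: -5+35=30 <46, l++
l=2 r=9: 4+35=39 <46, l++
l=3 r=9: 12+35=47 >46, r--
l=3 r=8: 12+30=42 <46, l++
l=4 r=8: 13+30=43 <46, l++
l=5 r=8: 14+30=44 <46, l++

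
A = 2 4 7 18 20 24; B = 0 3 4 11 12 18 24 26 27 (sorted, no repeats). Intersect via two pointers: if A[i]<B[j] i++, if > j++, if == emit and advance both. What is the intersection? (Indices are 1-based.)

i=1 j=1: 2>0, j++
i=1 j=2: 2<3, i++
i=2 j=2: 4>3, j++
i=2 j=3: 4==4 emit, i++,j++
i=3 j=4: 7<11, i++
i=4 j=4: 18>11, j++
i=4 j=5: 18>12, j++
i=4 j=6: 18==18 emit, i++,j++
i=5 j=7: 20<24, i++
i=6 j=7: 24==24 emit, i++,j++

intersection = [4, 18, 24]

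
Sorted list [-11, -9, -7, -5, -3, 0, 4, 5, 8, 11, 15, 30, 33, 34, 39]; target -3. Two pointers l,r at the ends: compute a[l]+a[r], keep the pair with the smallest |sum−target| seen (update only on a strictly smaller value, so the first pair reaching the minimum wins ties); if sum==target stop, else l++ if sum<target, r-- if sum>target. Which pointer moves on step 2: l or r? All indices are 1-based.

r

l=1 r=15: -11+39=28 d=31 *, r--
l=1 r=14: -11+34=23 d=26 *, r--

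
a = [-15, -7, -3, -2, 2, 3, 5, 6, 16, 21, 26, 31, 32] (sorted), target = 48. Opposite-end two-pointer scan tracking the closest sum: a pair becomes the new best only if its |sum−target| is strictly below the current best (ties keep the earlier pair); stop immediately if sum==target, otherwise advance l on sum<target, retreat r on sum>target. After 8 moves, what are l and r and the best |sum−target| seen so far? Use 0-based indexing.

[0,12] -15+32=17 d=31 * → l++
[1,12] -7+32=25 d=23 * → l++
[2,12] -3+32=29 d=19 * → l++
[3,12] -2+32=30 d=18 * → l++
[4,12] 2+32=34 d=14 * → l++
[5,12] 3+32=35 d=13 * → l++
[6,12] 5+32=37 d=11 * → l++
[7,12] 6+32=38 d=10 * → l++

l=8, r=12, best |Δ|=10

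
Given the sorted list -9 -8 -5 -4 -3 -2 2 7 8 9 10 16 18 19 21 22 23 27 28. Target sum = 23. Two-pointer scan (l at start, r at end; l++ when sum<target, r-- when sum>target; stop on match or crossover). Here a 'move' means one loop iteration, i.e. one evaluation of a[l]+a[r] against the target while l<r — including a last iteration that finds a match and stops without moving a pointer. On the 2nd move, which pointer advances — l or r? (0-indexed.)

l

[0,18] -9+28=19 <23 → l++
[1,18] -8+28=20 <23 → l++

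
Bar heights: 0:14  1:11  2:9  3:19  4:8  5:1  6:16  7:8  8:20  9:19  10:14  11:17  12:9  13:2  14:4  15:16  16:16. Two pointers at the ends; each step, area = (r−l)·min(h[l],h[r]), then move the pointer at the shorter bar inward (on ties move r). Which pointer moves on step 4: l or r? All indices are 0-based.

l=0 r=16: min(14,16)*16=224 best=224 *, l++
l=1 r=16: min(11,16)*15=165 best=224, l++
l=2 r=16: min(9,16)*14=126 best=224, l++
l=3 r=16: min(19,16)*13=208 best=224, r--

r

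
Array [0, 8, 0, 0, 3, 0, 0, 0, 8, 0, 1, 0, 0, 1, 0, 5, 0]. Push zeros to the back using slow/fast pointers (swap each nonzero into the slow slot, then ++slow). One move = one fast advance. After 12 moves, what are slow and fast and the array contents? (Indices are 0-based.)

slow=4, fast=12, a=[8, 3, 8, 1, 0, 0, 0, 0, 0, 0, 0, 0, 0, 1, 0, 5, 0]

slow=0 fast=0: a[fast]=0, fast++
slow=0 fast=1: a[fast]=8≠0 swap→a[0]=8, slow++,fast++
slow=1 fast=2: a[fast]=0, fast++
slow=1 fast=3: a[fast]=0, fast++
slow=1 fast=4: a[fast]=3≠0 swap→a[1]=3, slow++,fast++
slow=2 fast=5: a[fast]=0, fast++
slow=2 fast=6: a[fast]=0, fast++
slow=2 fast=7: a[fast]=0, fast++
slow=2 fast=8: a[fast]=8≠0 swap→a[2]=8, slow++,fast++
slow=3 fast=9: a[fast]=0, fast++
slow=3 fast=10: a[fast]=1≠0 swap→a[3]=1, slow++,fast++
slow=4 fast=11: a[fast]=0, fast++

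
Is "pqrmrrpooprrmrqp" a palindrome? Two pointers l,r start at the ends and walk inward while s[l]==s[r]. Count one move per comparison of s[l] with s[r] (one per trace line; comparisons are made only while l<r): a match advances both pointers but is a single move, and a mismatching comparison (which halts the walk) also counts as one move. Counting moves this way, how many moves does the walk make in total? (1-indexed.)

[1,16] 'p'=='p' → l++,r--
[2,15] 'q'=='q' → l++,r--
[3,14] 'r'=='r' → l++,r--
[4,13] 'm'=='m' → l++,r--
[5,12] 'r'=='r' → l++,r--
[6,11] 'r'=='r' → l++,r--
[7,10] 'p'=='p' → l++,r--
[8,9] 'o'=='o' → l++,r--

8 moves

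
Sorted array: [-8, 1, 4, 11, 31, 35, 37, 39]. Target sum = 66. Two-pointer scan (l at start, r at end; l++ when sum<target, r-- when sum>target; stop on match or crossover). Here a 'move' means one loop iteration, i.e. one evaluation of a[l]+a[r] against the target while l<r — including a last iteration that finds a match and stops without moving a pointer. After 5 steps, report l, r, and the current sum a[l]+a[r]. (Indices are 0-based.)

[0,7] -8+39=31 <66 → l++
[1,7] 1+39=40 <66 → l++
[2,7] 4+39=43 <66 → l++
[3,7] 11+39=50 <66 → l++
[4,7] 31+39=70 >66 → r--

l=4, r=6, sum=68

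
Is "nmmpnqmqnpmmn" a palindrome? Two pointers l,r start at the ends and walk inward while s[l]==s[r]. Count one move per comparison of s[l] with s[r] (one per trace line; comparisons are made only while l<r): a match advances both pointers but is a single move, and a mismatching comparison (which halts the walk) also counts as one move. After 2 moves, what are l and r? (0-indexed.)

l=0 r=12: 'n'=='n', l++,r--
l=1 r=11: 'm'=='m', l++,r--

l=2, r=10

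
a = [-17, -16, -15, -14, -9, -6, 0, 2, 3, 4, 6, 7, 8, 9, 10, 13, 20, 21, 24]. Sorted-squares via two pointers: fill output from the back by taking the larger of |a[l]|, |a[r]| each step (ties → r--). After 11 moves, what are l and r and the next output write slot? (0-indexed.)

[0,18] |-17|<=|24| out[18]=576 → r--
[0,17] |-17|<=|21| out[17]=441 → r--
[0,16] |-17|<=|20| out[16]=400 → r--
[0,15] |-17|>|13| out[15]=289 → l++
[1,15] |-16|>|13| out[14]=256 → l++
[2,15] |-15|>|13| out[13]=225 → l++
[3,15] |-14|>|13| out[12]=196 → l++
[4,15] |-9|<=|13| out[11]=169 → r--
[4,14] |-9|<=|10| out[10]=100 → r--
[4,13] |-9|<=|9| out[9]=81 → r--
[4,12] |-9|>|8| out[8]=81 → l++

l=5, r=12, next write slot=7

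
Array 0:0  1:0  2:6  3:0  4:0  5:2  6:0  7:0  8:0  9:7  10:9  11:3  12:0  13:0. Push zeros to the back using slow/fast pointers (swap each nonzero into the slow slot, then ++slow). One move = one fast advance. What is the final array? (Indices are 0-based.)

slow=0 fast=0: a[fast]=0, fast++
slow=0 fast=1: a[fast]=0, fast++
slow=0 fast=2: a[fast]=6≠0 swap→a[0]=6, slow++,fast++
slow=1 fast=3: a[fast]=0, fast++
slow=1 fast=4: a[fast]=0, fast++
slow=1 fast=5: a[fast]=2≠0 swap→a[1]=2, slow++,fast++
slow=2 fast=6: a[fast]=0, fast++
slow=2 fast=7: a[fast]=0, fast++
slow=2 fast=8: a[fast]=0, fast++
slow=2 fast=9: a[fast]=7≠0 swap→a[2]=7, slow++,fast++
slow=3 fast=10: a[fast]=9≠0 swap→a[3]=9, slow++,fast++
slow=4 fast=11: a[fast]=3≠0 swap→a[4]=3, slow++,fast++
slow=5 fast=12: a[fast]=0, fast++
slow=5 fast=13: a[fast]=0, fast++

[6, 2, 7, 9, 3, 0, 0, 0, 0, 0, 0, 0, 0, 0]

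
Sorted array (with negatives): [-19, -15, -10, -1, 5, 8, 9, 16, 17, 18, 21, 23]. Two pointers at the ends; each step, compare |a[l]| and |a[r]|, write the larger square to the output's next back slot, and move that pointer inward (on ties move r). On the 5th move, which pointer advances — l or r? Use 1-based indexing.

r

l=1 r=12: |-19|<=|23| out[12]=529, r--
l=1 r=11: |-19|<=|21| out[11]=441, r--
l=1 r=10: |-19|>|18| out[10]=361, l++
l=2 r=10: |-15|<=|18| out[9]=324, r--
l=2 r=9: |-15|<=|17| out[8]=289, r--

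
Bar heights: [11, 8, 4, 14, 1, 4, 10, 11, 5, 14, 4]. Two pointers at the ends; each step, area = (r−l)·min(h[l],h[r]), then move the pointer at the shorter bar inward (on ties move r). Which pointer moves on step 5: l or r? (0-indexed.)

r

[0,10] min(11,4)*10=40 best=40 * → r--
[0,9] min(11,14)*9=99 best=99 * → l++
[1,9] min(8,14)*8=64 best=99 → l++
[2,9] min(4,14)*7=28 best=99 → l++
[3,9] min(14,14)*6=84 best=99 → r--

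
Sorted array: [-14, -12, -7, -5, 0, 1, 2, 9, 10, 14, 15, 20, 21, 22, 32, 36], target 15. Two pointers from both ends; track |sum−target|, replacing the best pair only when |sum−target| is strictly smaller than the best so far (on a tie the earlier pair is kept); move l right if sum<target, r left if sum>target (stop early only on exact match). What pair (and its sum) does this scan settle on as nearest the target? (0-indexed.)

pair (-7, 22) with sum 15 (|Δ|=0)

[0,15] -14+36=22 d=7 * → r--
[0,14] -14+32=18 d=3 * → r--
[0,13] -14+22=8 d=7 → l++
[1,13] -12+22=10 d=5 → l++
[2,13] -7+22=15 d=0 * → stop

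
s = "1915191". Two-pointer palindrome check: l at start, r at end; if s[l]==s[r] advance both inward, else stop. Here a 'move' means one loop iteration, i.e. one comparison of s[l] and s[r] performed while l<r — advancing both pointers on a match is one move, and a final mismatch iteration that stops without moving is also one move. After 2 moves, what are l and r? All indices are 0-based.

l=2, r=4

l=0 r=6: '1'=='1', l++,r--
l=1 r=5: '9'=='9', l++,r--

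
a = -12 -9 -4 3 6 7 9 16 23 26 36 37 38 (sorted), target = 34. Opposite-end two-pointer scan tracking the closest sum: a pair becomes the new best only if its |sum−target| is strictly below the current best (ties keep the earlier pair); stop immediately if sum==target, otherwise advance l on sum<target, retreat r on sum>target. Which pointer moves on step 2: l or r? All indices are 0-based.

l=0 r=12: -12+38=26 d=8 *, l++
l=1 r=12: -9+38=29 d=5 *, l++

l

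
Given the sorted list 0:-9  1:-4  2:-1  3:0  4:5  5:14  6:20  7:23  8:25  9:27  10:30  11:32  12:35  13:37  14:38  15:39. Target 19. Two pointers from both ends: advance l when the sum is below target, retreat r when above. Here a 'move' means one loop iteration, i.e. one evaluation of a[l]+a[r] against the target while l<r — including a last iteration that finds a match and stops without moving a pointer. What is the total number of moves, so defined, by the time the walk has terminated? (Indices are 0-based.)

l=0 r=15: -9+39=30 >19, r--
l=0 r=14: -9+38=29 >19, r--
l=0 r=13: -9+37=28 >19, r--
l=0 r=12: -9+35=26 >19, r--
l=0 r=11: -9+32=23 >19, r--
l=0 r=10: -9+30=21 >19, r--
l=0 r=9: -9+27=18 <19, l++
l=1 r=9: -4+27=23 >19, r--
l=1 r=8: -4+25=21 >19, r--
l=1 r=7: -4+23=19, found

10 moves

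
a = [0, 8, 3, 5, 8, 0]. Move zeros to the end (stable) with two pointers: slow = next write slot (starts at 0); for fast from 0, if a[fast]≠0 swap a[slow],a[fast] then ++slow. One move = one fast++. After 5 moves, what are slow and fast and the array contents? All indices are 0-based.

slow=0 fast=0: a[fast]=0, fast++
slow=0 fast=1: a[fast]=8≠0 swap→a[0]=8, slow++,fast++
slow=1 fast=2: a[fast]=3≠0 swap→a[1]=3, slow++,fast++
slow=2 fast=3: a[fast]=5≠0 swap→a[2]=5, slow++,fast++
slow=3 fast=4: a[fast]=8≠0 swap→a[3]=8, slow++,fast++

slow=4, fast=5, a=[8, 3, 5, 8, 0, 0]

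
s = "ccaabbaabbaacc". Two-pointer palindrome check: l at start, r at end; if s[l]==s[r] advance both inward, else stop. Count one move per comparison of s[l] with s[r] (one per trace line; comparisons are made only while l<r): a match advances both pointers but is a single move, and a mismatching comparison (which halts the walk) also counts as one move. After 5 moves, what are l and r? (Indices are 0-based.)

l=5, r=8

l=0 r=13: 'c'=='c', l++,r--
l=1 r=12: 'c'=='c', l++,r--
l=2 r=11: 'a'=='a', l++,r--
l=3 r=10: 'a'=='a', l++,r--
l=4 r=9: 'b'=='b', l++,r--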